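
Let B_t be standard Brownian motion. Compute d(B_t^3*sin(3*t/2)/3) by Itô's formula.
d(B_t^3*sin(3*t/2)/3) = (B_t*(B_t^2*cos(3*t/2)/2 + sin(3*t/2))) dt + (B_t^2*sin(3*t/2)) dB_t

Itô's formula for f(t, x): d f(t, B_t) = (f_t + (1/2) f_xx) dt + f_x dB_t. Compute partials of f(t, x) = x^3*sin(3*t/2)/3:
  f_t(t,x)  = x^3*cos(3*t/2)/2
  f_x(t,x)  = x^2*sin(3*t/2)
  f_xx(t,x) = 2*x*sin(3*t/2)
Assemble drift = f_t + (1/2) f_xx = x*(x^2*cos(3*t/2)/2 + sin(3*t/2)) and diffusion = f_x = x^2*sin(3*t/2). Substituting x = B_t:
  d(B_t^3*sin(3*t/2)/3) = (B_t*(B_t^2*cos(3*t/2)/2 + sin(3*t/2))) dt + (B_t^2*sin(3*t/2)) dB_t.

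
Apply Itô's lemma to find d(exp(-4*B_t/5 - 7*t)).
d(exp(-4*B_t/5 - 7*t)) = (-167*exp(-4*B_t/5 - 7*t)/25) dt + (-4*exp(-4*B_t/5 - 7*t)/5) dB_t

Itô's formula for f(t, x): d f(t, B_t) = (f_t + (1/2) f_xx) dt + f_x dB_t. Compute partials of f(t, x) = exp(-7*t - 4*x/5):
  f_t(t,x)  = -7*exp(-7*t - 4*x/5)
  f_x(t,x)  = -4*exp(-7*t - 4*x/5)/5
  f_xx(t,x) = 16*exp(-7*t - 4*x/5)/25
Assemble drift = f_t + (1/2) f_xx = -167*exp(-7*t - 4*x/5)/25 and diffusion = f_x = -4*exp(-7*t - 4*x/5)/5. Substituting x = B_t:
  d(exp(-4*B_t/5 - 7*t)) = (-167*exp(-4*B_t/5 - 7*t)/25) dt + (-4*exp(-4*B_t/5 - 7*t)/5) dB_t.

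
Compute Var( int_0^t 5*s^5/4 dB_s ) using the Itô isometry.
Var = 25*t^11/176

The Itô integral of a deterministic integrand f(s) has mean 0 because each increment f(s) * (B_{s+ds} - B_s) has mean 0. By the Itô isometry:
  Var( int_0^t f(s) dB_s ) = E[ (int_0^t f(s) dB_s)^2 ] = int_0^t f(s)^2 ds.
Here f(s) = 5*s^5/4, so f(s)^2 = 25*s^10/16. Integrate:
  int_0^t (25*s^10/16) ds = 25*t^11/176.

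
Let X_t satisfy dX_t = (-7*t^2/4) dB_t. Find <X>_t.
<X>_t = 49*t^5/80

For an Itô process dX_t = a(t) dt + b(t) dB_t, the quadratic variation is <X>_t = int_0^t b(s)^2 ds (the drift term does not contribute). Here b(s) = -7*s^2/4, so
  b(s)^2 = 49*s^4/16.
Integrating from 0 to t:
  <X>_t = int_0^t (49*s^4/16) ds = 49*t^5/80.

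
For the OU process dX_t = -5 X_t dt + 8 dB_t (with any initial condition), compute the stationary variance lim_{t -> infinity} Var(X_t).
lim Var(X_t) = 32/5

The OU SDE dX = -theta X dt + sigma dB admits the integrating factor exp(theta t): d(exp(theta t) X_t) = sigma exp(theta t) dB_t. Integrating from 0 to t gives X_t = x_0 * exp(-theta t) + sigma * int_0^t exp(-theta (t-s)) dB_s for any initial x_0. The Itô integral has variance (by the Itô isometry) sigma^2 * int_0^t exp(-2 theta (t - s)) ds = sigma^2 * (1 - exp(-2 theta t)) / (2 theta), independent of x_0.
With theta = 5, sigma = 8:
  Var(X_t) = (8)^2 * (1 - exp(-2*5 t)) / (2 * 5) = 32/5 - 32*exp(-10*t)/5.
As t -> infinity, exp(-2*5 t) -> 0, so the stationary variance is sigma^2 / (2 theta) = 32/5.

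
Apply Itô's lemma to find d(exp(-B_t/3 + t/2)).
d(exp(-B_t/3 + t/2)) = (5*exp(-B_t/3 + t/2)/9) dt + (-exp(-B_t/3 + t/2)/3) dB_t

Itô's formula for f(t, x): d f(t, B_t) = (f_t + (1/2) f_xx) dt + f_x dB_t. Compute partials of f(t, x) = exp(t/2 - x/3):
  f_t(t,x)  = exp(t/2 - x/3)/2
  f_x(t,x)  = -exp(t/2 - x/3)/3
  f_xx(t,x) = exp(t/2 - x/3)/9
Assemble drift = f_t + (1/2) f_xx = 5*exp(t/2 - x/3)/9 and diffusion = f_x = -exp(t/2 - x/3)/3. Substituting x = B_t:
  d(exp(-B_t/3 + t/2)) = (5*exp(-B_t/3 + t/2)/9) dt + (-exp(-B_t/3 + t/2)/3) dB_t.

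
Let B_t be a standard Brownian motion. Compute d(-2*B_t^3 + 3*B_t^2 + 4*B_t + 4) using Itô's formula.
d(-2*B_t^3 + 3*B_t^2 + 4*B_t + 4) = (3 - 6*B_t) dt + (-6*B_t^2 + 6*B_t + 4) dB_t

Itô's formula for f(B_t) gives d f(B_t) = f'(B_t) dB_t + (1/2) f''(B_t) dt. Compute derivatives of f(x) = -2*x^3 + 3*x^2 + 4*x + 4:
  f'(x)  = -6*x^2 + 6*x + 4
  f''(x) = 6 - 12*x
Substitute x = B_t and multiply the f'' term by 1/2:
  drift     = (1/2) * (6 - 12*x) evaluated at B_t = 3 - 6*B_t
  diffusion = (-6*x^2 + 6*x + 4) evaluated at B_t = -6*B_t^2 + 6*B_t + 4
Therefore d(-2*B_t^3 + 3*B_t^2 + 4*B_t + 4) = (3 - 6*B_t) dt + (-6*B_t^2 + 6*B_t + 4) dB_t.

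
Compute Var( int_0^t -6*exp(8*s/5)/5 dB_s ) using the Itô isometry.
Var = 9*exp(16*t/5)/20 - 9/20

The Itô integral of a deterministic integrand f(s) has mean 0 because each increment f(s) * (B_{s+ds} - B_s) has mean 0. By the Itô isometry:
  Var( int_0^t f(s) dB_s ) = E[ (int_0^t f(s) dB_s)^2 ] = int_0^t f(s)^2 ds.
Here f(s) = -6*exp(8*s/5)/5, so f(s)^2 = 36*exp(16*s/5)/25. Integrate:
  int_0^t (36*exp(16*s/5)/25) ds = 9*exp(16*t/5)/20 - 9/20.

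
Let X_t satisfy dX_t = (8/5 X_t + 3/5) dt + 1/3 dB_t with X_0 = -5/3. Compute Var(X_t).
Var(X_t) = 5*exp(16*t/5)/144 - 5/144

The variance V(t) = Var(X_t) satisfies V'(t) = 2 a V(t) + c^2 with V(0) = 0 (drift coefficient is linear in X, diffusion is constant). With a = 8/5, c = 1/3, the solution is
  V(t) = (c^2 / (2 a)) * (exp(2 a t) - 1)
       = ((1/3)^2 / (2*(8/5))) * (exp((16/5) t) - 1)
       = 5*exp(16*t/5)/144 - 5/144.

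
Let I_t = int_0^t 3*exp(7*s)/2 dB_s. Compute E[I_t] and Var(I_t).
E[I_t] = 0; Var(I_t) = 9*exp(14*t)/56 - 9/56

The Itô integral of a deterministic integrand f(s) has mean 0 because each increment f(s) * (B_{s+ds} - B_s) has mean 0. By the Itô isometry:
  Var( int_0^t f(s) dB_s ) = E[ (int_0^t f(s) dB_s)^2 ] = int_0^t f(s)^2 ds.
Here f(s) = 3*exp(7*s)/2, so f(s)^2 = 9*exp(14*s)/4. Integrate:
  int_0^t (9*exp(14*s)/4) ds = 9*exp(14*t)/56 - 9/56.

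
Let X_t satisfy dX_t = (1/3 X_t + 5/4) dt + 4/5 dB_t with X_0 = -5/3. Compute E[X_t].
E[X_t] = 25*exp(t/3)/12 - 15/4

Taking expectations and using E[dB_t] = 0, the mean m(t) = E[X_t] satisfies the ODE m'(t) = a m(t) + b with m(0) = x_0. With a = 1/3, b = 5/4, x_0 = -5/3, the solution is
  m(t) = x_0 * exp(a t) + (b/a) * (exp(a t) - 1)
       = (-5/3) * exp((1/3) t) + ((5/4)/(1/3)) * (exp((1/3) t) - 1)
       = 25*exp(t/3)/12 - 15/4.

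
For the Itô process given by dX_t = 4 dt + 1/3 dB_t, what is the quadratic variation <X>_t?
<X>_t = t/9

For an Itô process dX_t = a(t) dt + b(t) dB_t, the quadratic variation is <X>_t = int_0^t b(s)^2 ds (the drift term does not contribute). Here b(s) = 1/3, so
  b(s)^2 = 1/9.
Integrating from 0 to t:
  <X>_t = int_0^t (1/9) ds = t/9.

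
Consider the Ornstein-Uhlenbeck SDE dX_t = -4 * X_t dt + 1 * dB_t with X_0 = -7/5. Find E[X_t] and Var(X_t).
E[X_t] = -7*exp(-4*t)/5; Var(X_t) = 1/8 - exp(-8*t)/8

The OU SDE dX = -theta X dt + sigma dB admits the integrating factor exp(theta t): d(exp(theta t) X_t) = sigma exp(theta t) dB_t. Integrating from 0 to t:
  X_t = x_0 * exp(-theta t) + sigma * int_0^t exp(-theta (t-s)) dB_s.
The Itô integral has mean 0 and (by the Itô isometry) variance sigma^2 * int_0^t exp(-2 theta (t - s)) ds = sigma^2 * (1 - exp(-2 theta t)) / (2 theta).
With theta = 4, sigma = 1, x_0 = -7/5:
  E[X_t] = -7/5 * exp(-4 t) = -7*exp(-4*t)/5
  Var(X_t) = (1)^2 * (1 - exp(-2*4 t)) / (2 * 4) = 1/8 - exp(-8*t)/8.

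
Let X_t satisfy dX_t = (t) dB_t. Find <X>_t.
<X>_t = t^3/3

For an Itô process dX_t = a(t) dt + b(t) dB_t, the quadratic variation is <X>_t = int_0^t b(s)^2 ds (the drift term does not contribute). Here b(s) = s, so
  b(s)^2 = s^2.
Integrating from 0 to t:
  <X>_t = int_0^t (s^2) ds = t^3/3.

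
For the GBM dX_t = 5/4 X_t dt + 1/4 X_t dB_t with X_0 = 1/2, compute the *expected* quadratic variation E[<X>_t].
E[<X>_t] = exp(41*t/16)/164 - 1/164

<X>_t = int_0^t ((1/4) * X_s)^2 ds. Taking expectation inside the integral: E[<X>_t] = (1/4)^2 * int_0^t E[X_s^2] ds. For GBM, E[X_s^2] = x_0^2 * exp((2 mu + sigma^2) s). Integrating:
  E[<X>_t] = (1/4)^2 * (1/2)^2 * (exp((2*(5/4) + (1/4)^2) t) - 1) / (2*(5/4) + (1/4)^2)
           = (1/4)^2 * (1/2)^2 * (exp((41/16) t) - 1) / (41/16) = exp(41*t/16)/164 - 1/164.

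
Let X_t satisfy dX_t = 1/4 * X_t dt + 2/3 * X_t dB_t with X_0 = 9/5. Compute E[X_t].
E[X_t] = 9*exp(t/4)/5

For GBM dX = mu X dt + sigma X dB with X_0 = x_0, apply Itô to Y = log X: dY = (mu - sigma^2/2) dt + sigma dB, so Y_t = log(x_0) + (mu - sigma^2/2) t + sigma B_t and hence X_t = x_0 * exp((mu - sigma^2/2) t + sigma B_t).
With mu = 1/4, sigma = 2/3, x_0 = 9/5, this gives:
  X_t = 9/5 * exp((1/36) * t + (2/3) * B_t).
Since sigma*B_t ~ Normal(0, sigma^2 t), E[exp(sigma*B_t)] = exp(sigma^2 t / 2); so E[X_t] = x_0 * exp((mu - sigma^2/2) t) * exp(sigma^2 t / 2) = x_0 * exp(mu t) = 9*exp(t/4)/5.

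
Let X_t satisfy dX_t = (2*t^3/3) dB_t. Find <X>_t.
<X>_t = 4*t^7/63

For an Itô process dX_t = a(t) dt + b(t) dB_t, the quadratic variation is <X>_t = int_0^t b(s)^2 ds (the drift term does not contribute). Here b(s) = 2*s^3/3, so
  b(s)^2 = 4*s^6/9.
Integrating from 0 to t:
  <X>_t = int_0^t (4*s^6/9) ds = 4*t^7/63.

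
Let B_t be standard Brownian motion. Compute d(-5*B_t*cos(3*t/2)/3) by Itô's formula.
d(-5*B_t*cos(3*t/2)/3) = (5*B_t*sin(3*t/2)/2) dt + (-5*cos(3*t/2)/3) dB_t

Itô's formula for f(t, x): d f(t, B_t) = (f_t + (1/2) f_xx) dt + f_x dB_t. Compute partials of f(t, x) = -5*x*cos(3*t/2)/3:
  f_t(t,x)  = 5*x*sin(3*t/2)/2
  f_x(t,x)  = -5*cos(3*t/2)/3
  f_xx(t,x) = 0
Assemble drift = f_t + (1/2) f_xx = 5*x*sin(3*t/2)/2 and diffusion = f_x = -5*cos(3*t/2)/3. Substituting x = B_t:
  d(-5*B_t*cos(3*t/2)/3) = (5*B_t*sin(3*t/2)/2) dt + (-5*cos(3*t/2)/3) dB_t.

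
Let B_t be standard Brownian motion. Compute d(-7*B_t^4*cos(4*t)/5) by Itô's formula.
d(-7*B_t^4*cos(4*t)/5) = (14*B_t^2*(2*B_t^2*sin(4*t) - 3*cos(4*t))/5) dt + (-28*B_t^3*cos(4*t)/5) dB_t

Itô's formula for f(t, x): d f(t, B_t) = (f_t + (1/2) f_xx) dt + f_x dB_t. Compute partials of f(t, x) = -7*x^4*cos(4*t)/5:
  f_t(t,x)  = 28*x^4*sin(4*t)/5
  f_x(t,x)  = -28*x^3*cos(4*t)/5
  f_xx(t,x) = -84*x^2*cos(4*t)/5
Assemble drift = f_t + (1/2) f_xx = 14*x^2*(2*x^2*sin(4*t) - 3*cos(4*t))/5 and diffusion = f_x = -28*x^3*cos(4*t)/5. Substituting x = B_t:
  d(-7*B_t^4*cos(4*t)/5) = (14*B_t^2*(2*B_t^2*sin(4*t) - 3*cos(4*t))/5) dt + (-28*B_t^3*cos(4*t)/5) dB_t.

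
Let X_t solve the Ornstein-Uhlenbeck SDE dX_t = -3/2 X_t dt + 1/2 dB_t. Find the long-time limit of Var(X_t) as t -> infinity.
lim Var(X_t) = 1/12

The OU SDE dX = -theta X dt + sigma dB admits the integrating factor exp(theta t): d(exp(theta t) X_t) = sigma exp(theta t) dB_t. Integrating from 0 to t gives X_t = x_0 * exp(-theta t) + sigma * int_0^t exp(-theta (t-s)) dB_s for any initial x_0. The Itô integral has variance (by the Itô isometry) sigma^2 * int_0^t exp(-2 theta (t - s)) ds = sigma^2 * (1 - exp(-2 theta t)) / (2 theta), independent of x_0.
With theta = 3/2, sigma = 1/2:
  Var(X_t) = (1/2)^2 * (1 - exp(-2*3/2 t)) / (2 * 3/2) = 1/12 - exp(-3*t)/12.
As t -> infinity, exp(-2*3/2 t) -> 0, so the stationary variance is sigma^2 / (2 theta) = 1/12.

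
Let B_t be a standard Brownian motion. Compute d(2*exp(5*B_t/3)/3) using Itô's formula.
d(2*exp(5*B_t/3)/3) = (25*exp(5*B_t/3)/27) dt + (10*exp(5*B_t/3)/9) dB_t

Itô's formula for f(B_t) gives d f(B_t) = f'(B_t) dB_t + (1/2) f''(B_t) dt. Compute derivatives of f(x) = 2*exp(5*x/3)/3:
  f'(x)  = 10*exp(5*x/3)/9
  f''(x) = 50*exp(5*x/3)/27
Substitute x = B_t and multiply the f'' term by 1/2:
  drift     = (1/2) * (50*exp(5*x/3)/27) evaluated at B_t = 25*exp(5*B_t/3)/27
  diffusion = (10*exp(5*x/3)/9) evaluated at B_t = 10*exp(5*B_t/3)/9
Therefore d(2*exp(5*B_t/3)/3) = (25*exp(5*B_t/3)/27) dt + (10*exp(5*B_t/3)/9) dB_t.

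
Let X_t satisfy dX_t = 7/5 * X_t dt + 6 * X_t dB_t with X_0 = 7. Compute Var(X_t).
Var(X_t) = 49*(exp(36*t) - 1)*exp(14*t/5)

For GBM dX = mu X dt + sigma X dB with X_0 = x_0, apply Itô to Y = log X: dY = (mu - sigma^2/2) dt + sigma dB, so Y_t = log(x_0) + (mu - sigma^2/2) t + sigma B_t and hence X_t = x_0 * exp((mu - sigma^2/2) t + sigma B_t).
With mu = 7/5, sigma = 6, x_0 = 7, this gives:
  X_t = 7 * exp((-83/5) * t + (6) * B_t).
Since sigma*B_t ~ Normal(0, sigma^2 t), E[exp(sigma*B_t)] = exp(sigma^2 t / 2); so E[X_t] = x_0 * exp((mu - sigma^2/2) t) * exp(sigma^2 t / 2) = x_0 * exp(mu t) = 7*exp(7*t/5).
Var(X_t) = E[X_t^2] - (E[X_t])^2 = x_0^2 * exp(2 mu t) * (exp(sigma^2 t) - 1) = 49*(exp(36*t) - 1)*exp(14*t/5).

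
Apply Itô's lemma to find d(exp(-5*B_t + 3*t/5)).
d(exp(-5*B_t + 3*t/5)) = (131*exp(-5*B_t + 3*t/5)/10) dt + (-5*exp(-5*B_t + 3*t/5)) dB_t

Itô's formula for f(t, x): d f(t, B_t) = (f_t + (1/2) f_xx) dt + f_x dB_t. Compute partials of f(t, x) = exp(3*t/5 - 5*x):
  f_t(t,x)  = 3*exp(3*t/5 - 5*x)/5
  f_x(t,x)  = -5*exp(3*t/5 - 5*x)
  f_xx(t,x) = 25*exp(3*t/5 - 5*x)
Assemble drift = f_t + (1/2) f_xx = 131*exp(3*t/5 - 5*x)/10 and diffusion = f_x = -5*exp(3*t/5 - 5*x). Substituting x = B_t:
  d(exp(-5*B_t + 3*t/5)) = (131*exp(-5*B_t + 3*t/5)/10) dt + (-5*exp(-5*B_t + 3*t/5)) dB_t.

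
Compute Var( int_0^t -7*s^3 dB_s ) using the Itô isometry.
Var = 7*t^7

The Itô integral of a deterministic integrand f(s) has mean 0 because each increment f(s) * (B_{s+ds} - B_s) has mean 0. By the Itô isometry:
  Var( int_0^t f(s) dB_s ) = E[ (int_0^t f(s) dB_s)^2 ] = int_0^t f(s)^2 ds.
Here f(s) = -7*s^3, so f(s)^2 = 49*s^6. Integrate:
  int_0^t (49*s^6) ds = 7*t^7.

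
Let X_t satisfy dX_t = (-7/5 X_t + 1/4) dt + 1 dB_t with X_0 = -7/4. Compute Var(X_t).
Var(X_t) = 5/14 - 5*exp(-14*t/5)/14

The variance V(t) = Var(X_t) satisfies V'(t) = 2 a V(t) + c^2 with V(0) = 0 (drift coefficient is linear in X, diffusion is constant). With a = -7/5, c = 1, the solution is
  V(t) = (c^2 / (2 a)) * (exp(2 a t) - 1)
       = (1^2 / (2*(-7/5))) * (exp((-14/5) t) - 1)
       = 5/14 - 5*exp(-14*t/5)/14.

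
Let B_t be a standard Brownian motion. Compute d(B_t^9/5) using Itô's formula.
d(B_t^9/5) = (36*B_t^7/5) dt + (9*B_t^8/5) dB_t

Itô's formula for f(B_t) gives d f(B_t) = f'(B_t) dB_t + (1/2) f''(B_t) dt. Compute derivatives of f(x) = x^9/5:
  f'(x)  = 9*x^8/5
  f''(x) = 72*x^7/5
Substitute x = B_t and multiply the f'' term by 1/2:
  drift     = (1/2) * (72*x^7/5) evaluated at B_t = 36*B_t^7/5
  diffusion = (9*x^8/5) evaluated at B_t = 9*B_t^8/5
Therefore d(B_t^9/5) = (36*B_t^7/5) dt + (9*B_t^8/5) dB_t.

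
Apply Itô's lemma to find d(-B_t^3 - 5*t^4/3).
d(-B_t^3 - 5*t^4/3) = (-3*B_t - 20*t^3/3) dt + (-3*B_t^2) dB_t

Itô's formula for f(t, x): d f(t, B_t) = (f_t + (1/2) f_xx) dt + f_x dB_t. Compute partials of f(t, x) = -5*t^4/3 - x^3:
  f_t(t,x)  = -20*t^3/3
  f_x(t,x)  = -3*x^2
  f_xx(t,x) = -6*x
Assemble drift = f_t + (1/2) f_xx = -20*t^3/3 - 3*x and diffusion = f_x = -3*x^2. Substituting x = B_t:
  d(-B_t^3 - 5*t^4/3) = (-3*B_t - 20*t^3/3) dt + (-3*B_t^2) dB_t.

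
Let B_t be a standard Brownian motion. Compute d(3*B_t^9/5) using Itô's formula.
d(3*B_t^9/5) = (108*B_t^7/5) dt + (27*B_t^8/5) dB_t

Itô's formula for f(B_t) gives d f(B_t) = f'(B_t) dB_t + (1/2) f''(B_t) dt. Compute derivatives of f(x) = 3*x^9/5:
  f'(x)  = 27*x^8/5
  f''(x) = 216*x^7/5
Substitute x = B_t and multiply the f'' term by 1/2:
  drift     = (1/2) * (216*x^7/5) evaluated at B_t = 108*B_t^7/5
  diffusion = (27*x^8/5) evaluated at B_t = 27*B_t^8/5
Therefore d(3*B_t^9/5) = (108*B_t^7/5) dt + (27*B_t^8/5) dB_t.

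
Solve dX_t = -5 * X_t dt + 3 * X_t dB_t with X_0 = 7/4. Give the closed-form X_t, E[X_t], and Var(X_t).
X_t = 7/4 * exp((-19/2) t + (3) B_t); E[X_t] = 7*exp(-5*t)/4; Var(X_t) = (49*exp(9*t) - 49)*exp(-10*t)/16

For GBM dX = mu X dt + sigma X dB with X_0 = x_0, apply Itô to Y = log X: dY = (mu - sigma^2/2) dt + sigma dB, so Y_t = log(x_0) + (mu - sigma^2/2) t + sigma B_t and hence X_t = x_0 * exp((mu - sigma^2/2) t + sigma B_t).
With mu = -5, sigma = 3, x_0 = 7/4, this gives:
  X_t = 7/4 * exp((-19/2) * t + (3) * B_t).
Since sigma*B_t ~ Normal(0, sigma^2 t), E[exp(sigma*B_t)] = exp(sigma^2 t / 2); so E[X_t] = x_0 * exp((mu - sigma^2/2) t) * exp(sigma^2 t / 2) = x_0 * exp(mu t) = 7*exp(-5*t)/4.
Var(X_t) = E[X_t^2] - (E[X_t])^2 = x_0^2 * exp(2 mu t) * (exp(sigma^2 t) - 1) = (49*exp(9*t) - 49)*exp(-10*t)/16.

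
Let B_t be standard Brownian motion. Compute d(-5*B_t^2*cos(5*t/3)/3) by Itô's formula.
d(-5*B_t^2*cos(5*t/3)/3) = (25*B_t^2*sin(5*t/3)/9 - 5*cos(5*t/3)/3) dt + (-10*B_t*cos(5*t/3)/3) dB_t

Itô's formula for f(t, x): d f(t, B_t) = (f_t + (1/2) f_xx) dt + f_x dB_t. Compute partials of f(t, x) = -5*x^2*cos(5*t/3)/3:
  f_t(t,x)  = 25*x^2*sin(5*t/3)/9
  f_x(t,x)  = -10*x*cos(5*t/3)/3
  f_xx(t,x) = -10*cos(5*t/3)/3
Assemble drift = f_t + (1/2) f_xx = 25*x^2*sin(5*t/3)/9 - 5*cos(5*t/3)/3 and diffusion = f_x = -10*x*cos(5*t/3)/3. Substituting x = B_t:
  d(-5*B_t^2*cos(5*t/3)/3) = (25*B_t^2*sin(5*t/3)/9 - 5*cos(5*t/3)/3) dt + (-10*B_t*cos(5*t/3)/3) dB_t.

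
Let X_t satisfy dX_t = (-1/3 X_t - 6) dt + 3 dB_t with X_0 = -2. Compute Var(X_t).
Var(X_t) = 27/2 - 27*exp(-2*t/3)/2

The variance V(t) = Var(X_t) satisfies V'(t) = 2 a V(t) + c^2 with V(0) = 0 (drift coefficient is linear in X, diffusion is constant). With a = -1/3, c = 3, the solution is
  V(t) = (c^2 / (2 a)) * (exp(2 a t) - 1)
       = (3^2 / (2*(-1/3))) * (exp((-2/3) t) - 1)
       = 27/2 - 27*exp(-2*t/3)/2.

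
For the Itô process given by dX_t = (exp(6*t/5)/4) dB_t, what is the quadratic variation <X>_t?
<X>_t = 5*exp(12*t/5)/192 - 5/192

For an Itô process dX_t = a(t) dt + b(t) dB_t, the quadratic variation is <X>_t = int_0^t b(s)^2 ds (the drift term does not contribute). Here b(s) = exp(6*s/5)/4, so
  b(s)^2 = exp(12*s/5)/16.
Integrating from 0 to t:
  <X>_t = int_0^t (exp(12*s/5)/16) ds = 5*exp(12*t/5)/192 - 5/192.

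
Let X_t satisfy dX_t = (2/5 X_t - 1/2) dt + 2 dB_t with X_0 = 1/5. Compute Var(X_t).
Var(X_t) = 5*exp(4*t/5) - 5

The variance V(t) = Var(X_t) satisfies V'(t) = 2 a V(t) + c^2 with V(0) = 0 (drift coefficient is linear in X, diffusion is constant). With a = 2/5, c = 2, the solution is
  V(t) = (c^2 / (2 a)) * (exp(2 a t) - 1)
       = (2^2 / (2*(2/5))) * (exp((4/5) t) - 1)
       = 5*exp(4*t/5) - 5.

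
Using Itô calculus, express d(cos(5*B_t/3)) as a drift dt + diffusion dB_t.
d(cos(5*B_t/3)) = (-25*cos(5*B_t/3)/18) dt + (-5*sin(5*B_t/3)/3) dB_t

Itô's formula for f(B_t) gives d f(B_t) = f'(B_t) dB_t + (1/2) f''(B_t) dt. Compute derivatives of f(x) = cos(5*x/3):
  f'(x)  = -5*sin(5*x/3)/3
  f''(x) = -25*cos(5*x/3)/9
Substitute x = B_t and multiply the f'' term by 1/2:
  drift     = (1/2) * (-25*cos(5*x/3)/9) evaluated at B_t = -25*cos(5*B_t/3)/18
  diffusion = (-5*sin(5*x/3)/3) evaluated at B_t = -5*sin(5*B_t/3)/3
Therefore d(cos(5*B_t/3)) = (-25*cos(5*B_t/3)/18) dt + (-5*sin(5*B_t/3)/3) dB_t.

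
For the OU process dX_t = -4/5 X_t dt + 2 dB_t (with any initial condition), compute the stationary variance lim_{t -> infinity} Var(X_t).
lim Var(X_t) = 5/2

The OU SDE dX = -theta X dt + sigma dB admits the integrating factor exp(theta t): d(exp(theta t) X_t) = sigma exp(theta t) dB_t. Integrating from 0 to t gives X_t = x_0 * exp(-theta t) + sigma * int_0^t exp(-theta (t-s)) dB_s for any initial x_0. The Itô integral has variance (by the Itô isometry) sigma^2 * int_0^t exp(-2 theta (t - s)) ds = sigma^2 * (1 - exp(-2 theta t)) / (2 theta), independent of x_0.
With theta = 4/5, sigma = 2:
  Var(X_t) = (2)^2 * (1 - exp(-2*4/5 t)) / (2 * 4/5) = 5/2 - 5*exp(-8*t/5)/2.
As t -> infinity, exp(-2*4/5 t) -> 0, so the stationary variance is sigma^2 / (2 theta) = 5/2.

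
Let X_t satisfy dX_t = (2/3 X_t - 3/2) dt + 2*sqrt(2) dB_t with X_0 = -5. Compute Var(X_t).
Var(X_t) = 6*exp(4*t/3) - 6

The variance V(t) = Var(X_t) satisfies V'(t) = 2 a V(t) + c^2 with V(0) = 0 (drift coefficient is linear in X, diffusion is constant). With a = 2/3, c = 2*sqrt(2), the solution is
  V(t) = (c^2 / (2 a)) * (exp(2 a t) - 1)
       = ((2*sqrt(2))^2 / (2*(2/3))) * (exp((4/3) t) - 1)
       = 6*exp(4*t/3) - 6.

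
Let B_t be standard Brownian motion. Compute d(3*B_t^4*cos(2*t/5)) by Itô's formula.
d(3*B_t^4*cos(2*t/5)) = (6*B_t^2*(-B_t^2*sin(2*t/5) + 15*cos(2*t/5))/5) dt + (12*B_t^3*cos(2*t/5)) dB_t

Itô's formula for f(t, x): d f(t, B_t) = (f_t + (1/2) f_xx) dt + f_x dB_t. Compute partials of f(t, x) = 3*x^4*cos(2*t/5):
  f_t(t,x)  = -6*x^4*sin(2*t/5)/5
  f_x(t,x)  = 12*x^3*cos(2*t/5)
  f_xx(t,x) = 36*x^2*cos(2*t/5)
Assemble drift = f_t + (1/2) f_xx = 6*x^2*(-x^2*sin(2*t/5) + 15*cos(2*t/5))/5 and diffusion = f_x = 12*x^3*cos(2*t/5). Substituting x = B_t:
  d(3*B_t^4*cos(2*t/5)) = (6*B_t^2*(-B_t^2*sin(2*t/5) + 15*cos(2*t/5))/5) dt + (12*B_t^3*cos(2*t/5)) dB_t.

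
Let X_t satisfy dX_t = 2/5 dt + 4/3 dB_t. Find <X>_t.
<X>_t = 16*t/9

For an Itô process dX_t = a(t) dt + b(t) dB_t, the quadratic variation is <X>_t = int_0^t b(s)^2 ds (the drift term does not contribute). Here b(s) = 4/3, so
  b(s)^2 = 16/9.
Integrating from 0 to t:
  <X>_t = int_0^t (16/9) ds = 16*t/9.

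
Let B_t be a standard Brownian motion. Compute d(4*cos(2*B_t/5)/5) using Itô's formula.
d(4*cos(2*B_t/5)/5) = (-8*cos(2*B_t/5)/125) dt + (-8*sin(2*B_t/5)/25) dB_t

Itô's formula for f(B_t) gives d f(B_t) = f'(B_t) dB_t + (1/2) f''(B_t) dt. Compute derivatives of f(x) = 4*cos(2*x/5)/5:
  f'(x)  = -8*sin(2*x/5)/25
  f''(x) = -16*cos(2*x/5)/125
Substitute x = B_t and multiply the f'' term by 1/2:
  drift     = (1/2) * (-16*cos(2*x/5)/125) evaluated at B_t = -8*cos(2*B_t/5)/125
  diffusion = (-8*sin(2*x/5)/25) evaluated at B_t = -8*sin(2*B_t/5)/25
Therefore d(4*cos(2*B_t/5)/5) = (-8*cos(2*B_t/5)/125) dt + (-8*sin(2*B_t/5)/25) dB_t.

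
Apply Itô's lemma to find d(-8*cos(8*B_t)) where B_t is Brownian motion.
d(-8*cos(8*B_t)) = (256*cos(8*B_t)) dt + (64*sin(8*B_t)) dB_t

Itô's formula for f(B_t) gives d f(B_t) = f'(B_t) dB_t + (1/2) f''(B_t) dt. Compute derivatives of f(x) = -8*cos(8*x):
  f'(x)  = 64*sin(8*x)
  f''(x) = 512*cos(8*x)
Substitute x = B_t and multiply the f'' term by 1/2:
  drift     = (1/2) * (512*cos(8*x)) evaluated at B_t = 256*cos(8*B_t)
  diffusion = (64*sin(8*x)) evaluated at B_t = 64*sin(8*B_t)
Therefore d(-8*cos(8*B_t)) = (256*cos(8*B_t)) dt + (64*sin(8*B_t)) dB_t.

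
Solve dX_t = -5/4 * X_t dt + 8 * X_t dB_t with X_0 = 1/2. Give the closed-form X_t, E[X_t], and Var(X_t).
X_t = 1/2 * exp((-133/4) t + (8) B_t); E[X_t] = exp(-5*t/4)/2; Var(X_t) = (exp(64*t) - 1)*exp(-5*t/2)/4

For GBM dX = mu X dt + sigma X dB with X_0 = x_0, apply Itô to Y = log X: dY = (mu - sigma^2/2) dt + sigma dB, so Y_t = log(x_0) + (mu - sigma^2/2) t + sigma B_t and hence X_t = x_0 * exp((mu - sigma^2/2) t + sigma B_t).
With mu = -5/4, sigma = 8, x_0 = 1/2, this gives:
  X_t = 1/2 * exp((-133/4) * t + (8) * B_t).
Since sigma*B_t ~ Normal(0, sigma^2 t), E[exp(sigma*B_t)] = exp(sigma^2 t / 2); so E[X_t] = x_0 * exp((mu - sigma^2/2) t) * exp(sigma^2 t / 2) = x_0 * exp(mu t) = exp(-5*t/4)/2.
Var(X_t) = E[X_t^2] - (E[X_t])^2 = x_0^2 * exp(2 mu t) * (exp(sigma^2 t) - 1) = (exp(64*t) - 1)*exp(-5*t/2)/4.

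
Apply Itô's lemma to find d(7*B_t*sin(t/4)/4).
d(7*B_t*sin(t/4)/4) = (7*B_t*cos(t/4)/16) dt + (7*sin(t/4)/4) dB_t

Itô's formula for f(t, x): d f(t, B_t) = (f_t + (1/2) f_xx) dt + f_x dB_t. Compute partials of f(t, x) = 7*x*sin(t/4)/4:
  f_t(t,x)  = 7*x*cos(t/4)/16
  f_x(t,x)  = 7*sin(t/4)/4
  f_xx(t,x) = 0
Assemble drift = f_t + (1/2) f_xx = 7*x*cos(t/4)/16 and diffusion = f_x = 7*sin(t/4)/4. Substituting x = B_t:
  d(7*B_t*sin(t/4)/4) = (7*B_t*cos(t/4)/16) dt + (7*sin(t/4)/4) dB_t.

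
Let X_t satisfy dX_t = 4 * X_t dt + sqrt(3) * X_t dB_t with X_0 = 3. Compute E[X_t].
E[X_t] = 3*exp(4*t)

For GBM dX = mu X dt + sigma X dB with X_0 = x_0, apply Itô to Y = log X: dY = (mu - sigma^2/2) dt + sigma dB, so Y_t = log(x_0) + (mu - sigma^2/2) t + sigma B_t and hence X_t = x_0 * exp((mu - sigma^2/2) t + sigma B_t).
With mu = 4, sigma = sqrt(3), x_0 = 3, this gives:
  X_t = 3 * exp((5/2) * t + (sqrt(3)) * B_t).
Since sigma*B_t ~ Normal(0, sigma^2 t), E[exp(sigma*B_t)] = exp(sigma^2 t / 2); so E[X_t] = x_0 * exp((mu - sigma^2/2) t) * exp(sigma^2 t / 2) = x_0 * exp(mu t) = 3*exp(4*t).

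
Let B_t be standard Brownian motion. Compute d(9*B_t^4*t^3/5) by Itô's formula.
d(9*B_t^4*t^3/5) = (27*B_t^2*t^2*(B_t^2 + 2*t)/5) dt + (36*B_t^3*t^3/5) dB_t

Itô's formula for f(t, x): d f(t, B_t) = (f_t + (1/2) f_xx) dt + f_x dB_t. Compute partials of f(t, x) = 9*t^3*x^4/5:
  f_t(t,x)  = 27*t^2*x^4/5
  f_x(t,x)  = 36*t^3*x^3/5
  f_xx(t,x) = 108*t^3*x^2/5
Assemble drift = f_t + (1/2) f_xx = 27*t^2*x^2*(2*t + x^2)/5 and diffusion = f_x = 36*t^3*x^3/5. Substituting x = B_t:
  d(9*B_t^4*t^3/5) = (27*B_t^2*t^2*(B_t^2 + 2*t)/5) dt + (36*B_t^3*t^3/5) dB_t.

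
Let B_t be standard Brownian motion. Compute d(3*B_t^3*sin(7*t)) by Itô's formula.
d(3*B_t^3*sin(7*t)) = (21*B_t^3*cos(7*t) + 9*B_t*sin(7*t)) dt + (9*B_t^2*sin(7*t)) dB_t

Itô's formula for f(t, x): d f(t, B_t) = (f_t + (1/2) f_xx) dt + f_x dB_t. Compute partials of f(t, x) = 3*x^3*sin(7*t):
  f_t(t,x)  = 21*x^3*cos(7*t)
  f_x(t,x)  = 9*x^2*sin(7*t)
  f_xx(t,x) = 18*x*sin(7*t)
Assemble drift = f_t + (1/2) f_xx = 21*x^3*cos(7*t) + 9*x*sin(7*t) and diffusion = f_x = 9*x^2*sin(7*t). Substituting x = B_t:
  d(3*B_t^3*sin(7*t)) = (21*B_t^3*cos(7*t) + 9*B_t*sin(7*t)) dt + (9*B_t^2*sin(7*t)) dB_t.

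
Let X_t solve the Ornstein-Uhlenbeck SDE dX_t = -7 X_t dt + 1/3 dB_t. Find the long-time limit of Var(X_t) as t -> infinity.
lim Var(X_t) = 1/126

The OU SDE dX = -theta X dt + sigma dB admits the integrating factor exp(theta t): d(exp(theta t) X_t) = sigma exp(theta t) dB_t. Integrating from 0 to t gives X_t = x_0 * exp(-theta t) + sigma * int_0^t exp(-theta (t-s)) dB_s for any initial x_0. The Itô integral has variance (by the Itô isometry) sigma^2 * int_0^t exp(-2 theta (t - s)) ds = sigma^2 * (1 - exp(-2 theta t)) / (2 theta), independent of x_0.
With theta = 7, sigma = 1/3:
  Var(X_t) = (1/3)^2 * (1 - exp(-2*7 t)) / (2 * 7) = 1/126 - exp(-14*t)/126.
As t -> infinity, exp(-2*7 t) -> 0, so the stationary variance is sigma^2 / (2 theta) = 1/126.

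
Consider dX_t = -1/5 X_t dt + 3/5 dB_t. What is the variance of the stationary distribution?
lim Var(X_t) = 9/10

The OU SDE dX = -theta X dt + sigma dB admits the integrating factor exp(theta t): d(exp(theta t) X_t) = sigma exp(theta t) dB_t. Integrating from 0 to t gives X_t = x_0 * exp(-theta t) + sigma * int_0^t exp(-theta (t-s)) dB_s for any initial x_0. The Itô integral has variance (by the Itô isometry) sigma^2 * int_0^t exp(-2 theta (t - s)) ds = sigma^2 * (1 - exp(-2 theta t)) / (2 theta), independent of x_0.
With theta = 1/5, sigma = 3/5:
  Var(X_t) = (3/5)^2 * (1 - exp(-2*1/5 t)) / (2 * 1/5) = 9/10 - 9*exp(-2*t/5)/10.
As t -> infinity, exp(-2*1/5 t) -> 0, so the stationary variance is sigma^2 / (2 theta) = 9/10.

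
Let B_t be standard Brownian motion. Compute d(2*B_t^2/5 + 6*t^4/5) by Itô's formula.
d(2*B_t^2/5 + 6*t^4/5) = (24*t^3/5 + 2/5) dt + (4*B_t/5) dB_t

Itô's formula for f(t, x): d f(t, B_t) = (f_t + (1/2) f_xx) dt + f_x dB_t. Compute partials of f(t, x) = 6*t^4/5 + 2*x^2/5:
  f_t(t,x)  = 24*t^3/5
  f_x(t,x)  = 4*x/5
  f_xx(t,x) = 4/5
Assemble drift = f_t + (1/2) f_xx = 24*t^3/5 + 2/5 and diffusion = f_x = 4*x/5. Substituting x = B_t:
  d(2*B_t^2/5 + 6*t^4/5) = (24*t^3/5 + 2/5) dt + (4*B_t/5) dB_t.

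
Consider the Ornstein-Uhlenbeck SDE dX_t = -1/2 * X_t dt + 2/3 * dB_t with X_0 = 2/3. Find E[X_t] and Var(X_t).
E[X_t] = 2*exp(-t/2)/3; Var(X_t) = 4/9 - 4*exp(-t)/9

The OU SDE dX = -theta X dt + sigma dB admits the integrating factor exp(theta t): d(exp(theta t) X_t) = sigma exp(theta t) dB_t. Integrating from 0 to t:
  X_t = x_0 * exp(-theta t) + sigma * int_0^t exp(-theta (t-s)) dB_s.
The Itô integral has mean 0 and (by the Itô isometry) variance sigma^2 * int_0^t exp(-2 theta (t - s)) ds = sigma^2 * (1 - exp(-2 theta t)) / (2 theta).
With theta = 1/2, sigma = 2/3, x_0 = 2/3:
  E[X_t] = 2/3 * exp(-1/2 t) = 2*exp(-t/2)/3
  Var(X_t) = (2/3)^2 * (1 - exp(-2*1/2 t)) / (2 * 1/2) = 4/9 - 4*exp(-t)/9.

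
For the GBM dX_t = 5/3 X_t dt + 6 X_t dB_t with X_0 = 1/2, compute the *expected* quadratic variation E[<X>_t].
E[<X>_t] = 27*exp(118*t/3)/118 - 27/118

<X>_t = int_0^t (6 * X_s)^2 ds. Taking expectation inside the integral: E[<X>_t] = 6^2 * int_0^t E[X_s^2] ds. For GBM, E[X_s^2] = x_0^2 * exp((2 mu + sigma^2) s). Integrating:
  E[<X>_t] = 6^2 * (1/2)^2 * (exp((2*(5/3) + 6^2) t) - 1) / (2*(5/3) + 6^2)
           = 6^2 * (1/2)^2 * (exp((118/3) t) - 1) / (118/3) = 27*exp(118*t/3)/118 - 27/118.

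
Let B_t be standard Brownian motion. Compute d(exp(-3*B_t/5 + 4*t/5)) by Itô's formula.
d(exp(-3*B_t/5 + 4*t/5)) = (49*exp(-3*B_t/5 + 4*t/5)/50) dt + (-3*exp(-3*B_t/5 + 4*t/5)/5) dB_t

Itô's formula for f(t, x): d f(t, B_t) = (f_t + (1/2) f_xx) dt + f_x dB_t. Compute partials of f(t, x) = exp(4*t/5 - 3*x/5):
  f_t(t,x)  = 4*exp(4*t/5 - 3*x/5)/5
  f_x(t,x)  = -3*exp(4*t/5 - 3*x/5)/5
  f_xx(t,x) = 9*exp(4*t/5 - 3*x/5)/25
Assemble drift = f_t + (1/2) f_xx = 49*exp(4*t/5 - 3*x/5)/50 and diffusion = f_x = -3*exp(4*t/5 - 3*x/5)/5. Substituting x = B_t:
  d(exp(-3*B_t/5 + 4*t/5)) = (49*exp(-3*B_t/5 + 4*t/5)/50) dt + (-3*exp(-3*B_t/5 + 4*t/5)/5) dB_t.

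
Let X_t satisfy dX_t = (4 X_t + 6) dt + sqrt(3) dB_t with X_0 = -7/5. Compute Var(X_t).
Var(X_t) = 3*exp(8*t)/8 - 3/8

The variance V(t) = Var(X_t) satisfies V'(t) = 2 a V(t) + c^2 with V(0) = 0 (drift coefficient is linear in X, diffusion is constant). With a = 4, c = sqrt(3), the solution is
  V(t) = (c^2 / (2 a)) * (exp(2 a t) - 1)
       = (sqrt(3)^2 / (2*4)) * (exp(8 t) - 1)
       = 3*exp(8*t)/8 - 3/8.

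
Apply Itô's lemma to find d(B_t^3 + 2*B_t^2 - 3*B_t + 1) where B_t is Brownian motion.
d(B_t^3 + 2*B_t^2 - 3*B_t + 1) = (3*B_t + 2) dt + (3*B_t^2 + 4*B_t - 3) dB_t

Itô's formula for f(B_t) gives d f(B_t) = f'(B_t) dB_t + (1/2) f''(B_t) dt. Compute derivatives of f(x) = x^3 + 2*x^2 - 3*x + 1:
  f'(x)  = 3*x^2 + 4*x - 3
  f''(x) = 6*x + 4
Substitute x = B_t and multiply the f'' term by 1/2:
  drift     = (1/2) * (6*x + 4) evaluated at B_t = 3*B_t + 2
  diffusion = (3*x^2 + 4*x - 3) evaluated at B_t = 3*B_t^2 + 4*B_t - 3
Therefore d(B_t^3 + 2*B_t^2 - 3*B_t + 1) = (3*B_t + 2) dt + (3*B_t^2 + 4*B_t - 3) dB_t.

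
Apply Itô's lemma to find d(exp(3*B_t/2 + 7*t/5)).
d(exp(3*B_t/2 + 7*t/5)) = (101*exp(3*B_t/2 + 7*t/5)/40) dt + (3*exp(3*B_t/2 + 7*t/5)/2) dB_t

Itô's formula for f(t, x): d f(t, B_t) = (f_t + (1/2) f_xx) dt + f_x dB_t. Compute partials of f(t, x) = exp(7*t/5 + 3*x/2):
  f_t(t,x)  = 7*exp(7*t/5 + 3*x/2)/5
  f_x(t,x)  = 3*exp(7*t/5 + 3*x/2)/2
  f_xx(t,x) = 9*exp(7*t/5 + 3*x/2)/4
Assemble drift = f_t + (1/2) f_xx = 101*exp(7*t/5 + 3*x/2)/40 and diffusion = f_x = 3*exp(7*t/5 + 3*x/2)/2. Substituting x = B_t:
  d(exp(3*B_t/2 + 7*t/5)) = (101*exp(3*B_t/2 + 7*t/5)/40) dt + (3*exp(3*B_t/2 + 7*t/5)/2) dB_t.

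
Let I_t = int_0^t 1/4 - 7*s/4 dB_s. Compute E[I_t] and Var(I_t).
E[I_t] = 0; Var(I_t) = t*(49*t^2 - 21*t + 3)/48

The Itô integral of a deterministic integrand f(s) has mean 0 because each increment f(s) * (B_{s+ds} - B_s) has mean 0. By the Itô isometry:
  Var( int_0^t f(s) dB_s ) = E[ (int_0^t f(s) dB_s)^2 ] = int_0^t f(s)^2 ds.
Here f(s) = 1/4 - 7*s/4, so f(s)^2 = (7*s - 1)^2/16. Integrate:
  int_0^t ((7*s - 1)^2/16) ds = t*(49*t^2 - 21*t + 3)/48.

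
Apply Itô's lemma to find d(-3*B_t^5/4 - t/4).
d(-3*B_t^5/4 - t/4) = (-15*B_t^3/2 - 1/4) dt + (-15*B_t^4/4) dB_t

Itô's formula for f(t, x): d f(t, B_t) = (f_t + (1/2) f_xx) dt + f_x dB_t. Compute partials of f(t, x) = -t/4 - 3*x^5/4:
  f_t(t,x)  = -1/4
  f_x(t,x)  = -15*x^4/4
  f_xx(t,x) = -15*x^3
Assemble drift = f_t + (1/2) f_xx = -15*x^3/2 - 1/4 and diffusion = f_x = -15*x^4/4. Substituting x = B_t:
  d(-3*B_t^5/4 - t/4) = (-15*B_t^3/2 - 1/4) dt + (-15*B_t^4/4) dB_t.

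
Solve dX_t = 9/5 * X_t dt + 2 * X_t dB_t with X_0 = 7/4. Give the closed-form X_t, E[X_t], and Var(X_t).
X_t = 7/4 * exp((-1/5) t + (2) B_t); E[X_t] = 7*exp(9*t/5)/4; Var(X_t) = 49*(exp(4*t) - 1)*exp(18*t/5)/16

For GBM dX = mu X dt + sigma X dB with X_0 = x_0, apply Itô to Y = log X: dY = (mu - sigma^2/2) dt + sigma dB, so Y_t = log(x_0) + (mu - sigma^2/2) t + sigma B_t and hence X_t = x_0 * exp((mu - sigma^2/2) t + sigma B_t).
With mu = 9/5, sigma = 2, x_0 = 7/4, this gives:
  X_t = 7/4 * exp((-1/5) * t + (2) * B_t).
Since sigma*B_t ~ Normal(0, sigma^2 t), E[exp(sigma*B_t)] = exp(sigma^2 t / 2); so E[X_t] = x_0 * exp((mu - sigma^2/2) t) * exp(sigma^2 t / 2) = x_0 * exp(mu t) = 7*exp(9*t/5)/4.
Var(X_t) = E[X_t^2] - (E[X_t])^2 = x_0^2 * exp(2 mu t) * (exp(sigma^2 t) - 1) = 49*(exp(4*t) - 1)*exp(18*t/5)/16.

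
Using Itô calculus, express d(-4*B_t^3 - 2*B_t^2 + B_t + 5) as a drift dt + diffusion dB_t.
d(-4*B_t^3 - 2*B_t^2 + B_t + 5) = (-12*B_t - 2) dt + (-12*B_t^2 - 4*B_t + 1) dB_t

Itô's formula for f(B_t) gives d f(B_t) = f'(B_t) dB_t + (1/2) f''(B_t) dt. Compute derivatives of f(x) = -4*x^3 - 2*x^2 + x + 5:
  f'(x)  = -12*x^2 - 4*x + 1
  f''(x) = -24*x - 4
Substitute x = B_t and multiply the f'' term by 1/2:
  drift     = (1/2) * (-24*x - 4) evaluated at B_t = -12*B_t - 2
  diffusion = (-12*x^2 - 4*x + 1) evaluated at B_t = -12*B_t^2 - 4*B_t + 1
Therefore d(-4*B_t^3 - 2*B_t^2 + B_t + 5) = (-12*B_t - 2) dt + (-12*B_t^2 - 4*B_t + 1) dB_t.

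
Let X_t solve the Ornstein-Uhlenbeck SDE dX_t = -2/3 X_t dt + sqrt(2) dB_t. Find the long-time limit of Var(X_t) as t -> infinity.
lim Var(X_t) = 3/2

The OU SDE dX = -theta X dt + sigma dB admits the integrating factor exp(theta t): d(exp(theta t) X_t) = sigma exp(theta t) dB_t. Integrating from 0 to t gives X_t = x_0 * exp(-theta t) + sigma * int_0^t exp(-theta (t-s)) dB_s for any initial x_0. The Itô integral has variance (by the Itô isometry) sigma^2 * int_0^t exp(-2 theta (t - s)) ds = sigma^2 * (1 - exp(-2 theta t)) / (2 theta), independent of x_0.
With theta = 2/3, sigma = sqrt(2):
  Var(X_t) = (sqrt(2))^2 * (1 - exp(-2*2/3 t)) / (2 * 2/3) = 3/2 - 3*exp(-4*t/3)/2.
As t -> infinity, exp(-2*2/3 t) -> 0, so the stationary variance is sigma^2 / (2 theta) = 3/2.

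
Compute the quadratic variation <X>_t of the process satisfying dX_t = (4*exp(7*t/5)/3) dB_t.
<X>_t = 40*exp(14*t/5)/63 - 40/63

For an Itô process dX_t = a(t) dt + b(t) dB_t, the quadratic variation is <X>_t = int_0^t b(s)^2 ds (the drift term does not contribute). Here b(s) = 4*exp(7*s/5)/3, so
  b(s)^2 = 16*exp(14*s/5)/9.
Integrating from 0 to t:
  <X>_t = int_0^t (16*exp(14*s/5)/9) ds = 40*exp(14*t/5)/63 - 40/63.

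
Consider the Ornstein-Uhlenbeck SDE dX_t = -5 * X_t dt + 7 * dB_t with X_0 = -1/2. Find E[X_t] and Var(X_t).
E[X_t] = -exp(-5*t)/2; Var(X_t) = 49/10 - 49*exp(-10*t)/10

The OU SDE dX = -theta X dt + sigma dB admits the integrating factor exp(theta t): d(exp(theta t) X_t) = sigma exp(theta t) dB_t. Integrating from 0 to t:
  X_t = x_0 * exp(-theta t) + sigma * int_0^t exp(-theta (t-s)) dB_s.
The Itô integral has mean 0 and (by the Itô isometry) variance sigma^2 * int_0^t exp(-2 theta (t - s)) ds = sigma^2 * (1 - exp(-2 theta t)) / (2 theta).
With theta = 5, sigma = 7, x_0 = -1/2:
  E[X_t] = -1/2 * exp(-5 t) = -exp(-5*t)/2
  Var(X_t) = (7)^2 * (1 - exp(-2*5 t)) / (2 * 5) = 49/10 - 49*exp(-10*t)/10.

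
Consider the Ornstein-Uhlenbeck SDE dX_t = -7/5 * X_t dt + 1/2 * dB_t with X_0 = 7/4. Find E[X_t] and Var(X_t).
E[X_t] = 7*exp(-7*t/5)/4; Var(X_t) = 5/56 - 5*exp(-14*t/5)/56

The OU SDE dX = -theta X dt + sigma dB admits the integrating factor exp(theta t): d(exp(theta t) X_t) = sigma exp(theta t) dB_t. Integrating from 0 to t:
  X_t = x_0 * exp(-theta t) + sigma * int_0^t exp(-theta (t-s)) dB_s.
The Itô integral has mean 0 and (by the Itô isometry) variance sigma^2 * int_0^t exp(-2 theta (t - s)) ds = sigma^2 * (1 - exp(-2 theta t)) / (2 theta).
With theta = 7/5, sigma = 1/2, x_0 = 7/4:
  E[X_t] = 7/4 * exp(-7/5 t) = 7*exp(-7*t/5)/4
  Var(X_t) = (1/2)^2 * (1 - exp(-2*7/5 t)) / (2 * 7/5) = 5/56 - 5*exp(-14*t/5)/56.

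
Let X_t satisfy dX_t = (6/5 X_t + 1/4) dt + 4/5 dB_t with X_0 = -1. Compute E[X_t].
E[X_t] = -19*exp(6*t/5)/24 - 5/24

Taking expectations and using E[dB_t] = 0, the mean m(t) = E[X_t] satisfies the ODE m'(t) = a m(t) + b with m(0) = x_0. With a = 6/5, b = 1/4, x_0 = -1, the solution is
  m(t) = x_0 * exp(a t) + (b/a) * (exp(a t) - 1)
       = (-1) * exp((6/5) t) + ((1/4)/(6/5)) * (exp((6/5) t) - 1)
       = -19*exp(6*t/5)/24 - 5/24.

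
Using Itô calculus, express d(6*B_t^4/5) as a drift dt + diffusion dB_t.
d(6*B_t^4/5) = (36*B_t^2/5) dt + (24*B_t^3/5) dB_t

Itô's formula for f(B_t) gives d f(B_t) = f'(B_t) dB_t + (1/2) f''(B_t) dt. Compute derivatives of f(x) = 6*x^4/5:
  f'(x)  = 24*x^3/5
  f''(x) = 72*x^2/5
Substitute x = B_t and multiply the f'' term by 1/2:
  drift     = (1/2) * (72*x^2/5) evaluated at B_t = 36*B_t^2/5
  diffusion = (24*x^3/5) evaluated at B_t = 24*B_t^3/5
Therefore d(6*B_t^4/5) = (36*B_t^2/5) dt + (24*B_t^3/5) dB_t.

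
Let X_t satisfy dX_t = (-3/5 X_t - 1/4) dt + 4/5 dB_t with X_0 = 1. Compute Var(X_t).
Var(X_t) = 8/15 - 8*exp(-6*t/5)/15

The variance V(t) = Var(X_t) satisfies V'(t) = 2 a V(t) + c^2 with V(0) = 0 (drift coefficient is linear in X, diffusion is constant). With a = -3/5, c = 4/5, the solution is
  V(t) = (c^2 / (2 a)) * (exp(2 a t) - 1)
       = ((4/5)^2 / (2*(-3/5))) * (exp((-6/5) t) - 1)
       = 8/15 - 8*exp(-6*t/5)/15.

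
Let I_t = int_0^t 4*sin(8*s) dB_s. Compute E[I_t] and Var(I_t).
E[I_t] = 0; Var(I_t) = 8*t - sin(8*t)*cos(8*t)

The Itô integral of a deterministic integrand f(s) has mean 0 because each increment f(s) * (B_{s+ds} - B_s) has mean 0. By the Itô isometry:
  Var( int_0^t f(s) dB_s ) = E[ (int_0^t f(s) dB_s)^2 ] = int_0^t f(s)^2 ds.
Here f(s) = 4*sin(8*s), so f(s)^2 = 16*sin(8*s)^2. Integrate:
  int_0^t (16*sin(8*s)^2) ds = 8*t - sin(8*t)*cos(8*t).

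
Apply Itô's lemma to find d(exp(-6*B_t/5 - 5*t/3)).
d(exp(-6*B_t/5 - 5*t/3)) = (-71*exp(-6*B_t/5 - 5*t/3)/75) dt + (-6*exp(-6*B_t/5 - 5*t/3)/5) dB_t

Itô's formula for f(t, x): d f(t, B_t) = (f_t + (1/2) f_xx) dt + f_x dB_t. Compute partials of f(t, x) = exp(-5*t/3 - 6*x/5):
  f_t(t,x)  = -5*exp(-5*t/3 - 6*x/5)/3
  f_x(t,x)  = -6*exp(-5*t/3 - 6*x/5)/5
  f_xx(t,x) = 36*exp(-5*t/3 - 6*x/5)/25
Assemble drift = f_t + (1/2) f_xx = -71*exp(-5*t/3 - 6*x/5)/75 and diffusion = f_x = -6*exp(-5*t/3 - 6*x/5)/5. Substituting x = B_t:
  d(exp(-6*B_t/5 - 5*t/3)) = (-71*exp(-6*B_t/5 - 5*t/3)/75) dt + (-6*exp(-6*B_t/5 - 5*t/3)/5) dB_t.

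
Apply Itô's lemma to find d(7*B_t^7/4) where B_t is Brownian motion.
d(7*B_t^7/4) = (147*B_t^5/4) dt + (49*B_t^6/4) dB_t

Itô's formula for f(B_t) gives d f(B_t) = f'(B_t) dB_t + (1/2) f''(B_t) dt. Compute derivatives of f(x) = 7*x^7/4:
  f'(x)  = 49*x^6/4
  f''(x) = 147*x^5/2
Substitute x = B_t and multiply the f'' term by 1/2:
  drift     = (1/2) * (147*x^5/2) evaluated at B_t = 147*B_t^5/4
  diffusion = (49*x^6/4) evaluated at B_t = 49*B_t^6/4
Therefore d(7*B_t^7/4) = (147*B_t^5/4) dt + (49*B_t^6/4) dB_t.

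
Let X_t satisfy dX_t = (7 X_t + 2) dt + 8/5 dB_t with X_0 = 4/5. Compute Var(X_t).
Var(X_t) = 32*exp(14*t)/175 - 32/175

The variance V(t) = Var(X_t) satisfies V'(t) = 2 a V(t) + c^2 with V(0) = 0 (drift coefficient is linear in X, diffusion is constant). With a = 7, c = 8/5, the solution is
  V(t) = (c^2 / (2 a)) * (exp(2 a t) - 1)
       = ((8/5)^2 / (2*7)) * (exp(14 t) - 1)
       = 32*exp(14*t)/175 - 32/175.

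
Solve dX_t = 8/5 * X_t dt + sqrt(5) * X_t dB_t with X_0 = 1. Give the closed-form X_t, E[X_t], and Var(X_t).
X_t = 1 * exp((-9/10) t + (sqrt(5)) B_t); E[X_t] = exp(8*t/5); Var(X_t) = (exp(5*t) - 1)*exp(16*t/5)

For GBM dX = mu X dt + sigma X dB with X_0 = x_0, apply Itô to Y = log X: dY = (mu - sigma^2/2) dt + sigma dB, so Y_t = log(x_0) + (mu - sigma^2/2) t + sigma B_t and hence X_t = x_0 * exp((mu - sigma^2/2) t + sigma B_t).
With mu = 8/5, sigma = sqrt(5), x_0 = 1, this gives:
  X_t = 1 * exp((-9/10) * t + (sqrt(5)) * B_t).
Since sigma*B_t ~ Normal(0, sigma^2 t), E[exp(sigma*B_t)] = exp(sigma^2 t / 2); so E[X_t] = x_0 * exp((mu - sigma^2/2) t) * exp(sigma^2 t / 2) = x_0 * exp(mu t) = exp(8*t/5).
Var(X_t) = E[X_t^2] - (E[X_t])^2 = x_0^2 * exp(2 mu t) * (exp(sigma^2 t) - 1) = (exp(5*t) - 1)*exp(16*t/5).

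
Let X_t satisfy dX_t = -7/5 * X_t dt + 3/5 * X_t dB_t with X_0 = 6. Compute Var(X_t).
Var(X_t) = (36*exp(9*t/25) - 36)*exp(-14*t/5)

For GBM dX = mu X dt + sigma X dB with X_0 = x_0, apply Itô to Y = log X: dY = (mu - sigma^2/2) dt + sigma dB, so Y_t = log(x_0) + (mu - sigma^2/2) t + sigma B_t and hence X_t = x_0 * exp((mu - sigma^2/2) t + sigma B_t).
With mu = -7/5, sigma = 3/5, x_0 = 6, this gives:
  X_t = 6 * exp((-79/50) * t + (3/5) * B_t).
Since sigma*B_t ~ Normal(0, sigma^2 t), E[exp(sigma*B_t)] = exp(sigma^2 t / 2); so E[X_t] = x_0 * exp((mu - sigma^2/2) t) * exp(sigma^2 t / 2) = x_0 * exp(mu t) = 6*exp(-7*t/5).
Var(X_t) = E[X_t^2] - (E[X_t])^2 = x_0^2 * exp(2 mu t) * (exp(sigma^2 t) - 1) = (36*exp(9*t/25) - 36)*exp(-14*t/5).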